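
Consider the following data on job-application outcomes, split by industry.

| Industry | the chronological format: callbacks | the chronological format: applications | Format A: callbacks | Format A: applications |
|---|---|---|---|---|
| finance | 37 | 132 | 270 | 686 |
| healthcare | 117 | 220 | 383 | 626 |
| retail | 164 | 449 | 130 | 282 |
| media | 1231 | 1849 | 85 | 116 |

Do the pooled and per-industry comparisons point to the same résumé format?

No

Finance: the chronological format 37/132 = 28.0%, Format A 270/686 = 39.4% → Format A
Healthcare: the chronological format 117/220 = 53.2%, Format A 383/626 = 61.2% → Format A
Retail: the chronological format 164/449 = 36.5%, Format A 130/282 = 46.1% → Format A
Media: the chronological format 1231/1849 = 66.6%, Format A 85/116 = 73.3% → Format A
Overall: the chronological format 1549/2650 = 58.5%, Format A 868/1710 = 50.8% → the chronological format
Format A wins each industry group but the chronological format wins overall — the comparison reverses. Format A's applications skew toward finance, which has a lower base rate.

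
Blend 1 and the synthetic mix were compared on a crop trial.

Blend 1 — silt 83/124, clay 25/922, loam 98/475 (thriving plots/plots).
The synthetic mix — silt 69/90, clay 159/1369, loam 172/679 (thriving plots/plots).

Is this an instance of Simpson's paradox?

Silt: Blend 1 83/124 = 66.9%, the synthetic mix 69/90 = 76.7% → the synthetic mix
Clay: Blend 1 25/922 = 2.7%, the synthetic mix 159/1369 = 11.6% → the synthetic mix
Loam: Blend 1 98/475 = 20.6%, the synthetic mix 172/679 = 25.3% → the synthetic mix
Overall: Blend 1 206/1521 = 13.5%, the synthetic mix 400/2138 = 18.7% → the synthetic mix
The synthetic mix wins overall and in every soil group — no reversal.

No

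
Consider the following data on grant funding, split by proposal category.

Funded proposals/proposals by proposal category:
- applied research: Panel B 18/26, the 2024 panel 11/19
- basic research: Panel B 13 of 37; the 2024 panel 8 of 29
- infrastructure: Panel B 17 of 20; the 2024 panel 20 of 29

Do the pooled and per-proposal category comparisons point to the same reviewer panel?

Applied research: Panel B 18/26 = 69.2%, the 2024 panel 11/19 = 57.9% → Panel B
Basic research: Panel B 13/37 = 35.1%, the 2024 panel 8/29 = 27.6% → Panel B
Infrastructure: Panel B 17/20 = 85.0%, the 2024 panel 20/29 = 69.0% → Panel B
Overall: Panel B 48/83 = 57.8%, the 2024 panel 39/77 = 50.6% → Panel B
Panel B wins overall and in every proposal group — no reversal.

Yes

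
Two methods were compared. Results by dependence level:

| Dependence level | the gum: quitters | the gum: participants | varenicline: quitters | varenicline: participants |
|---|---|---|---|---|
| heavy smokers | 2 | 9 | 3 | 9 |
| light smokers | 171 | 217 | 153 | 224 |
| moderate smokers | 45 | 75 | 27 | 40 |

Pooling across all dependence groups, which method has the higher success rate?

the gum

Heavy smokers: the gum 2/9 = 22.2%, varenicline 3/9 = 33.3% → varenicline
Light smokers: the gum 171/217 = 78.8%, varenicline 153/224 = 68.3% → the gum
Moderate smokers: the gum 45/75 = 60.0%, varenicline 27/40 = 67.5% → varenicline
Overall: the gum 218/301 = 72.4%, varenicline 183/273 = 67.0% → the gum
(Neither sweeps every dependence group, but the gum has the higher pooled rate.)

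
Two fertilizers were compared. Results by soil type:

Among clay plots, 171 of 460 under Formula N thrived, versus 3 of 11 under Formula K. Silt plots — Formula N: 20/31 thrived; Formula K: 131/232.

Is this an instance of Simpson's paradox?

Clay: Formula N 171/460 = 37.2%, Formula K 3/11 = 27.3% → Formula N
Silt: Formula N 20/31 = 64.5%, Formula K 131/232 = 56.5% → Formula N
Overall: Formula N 191/491 = 38.9%, Formula K 134/243 = 55.1% → Formula K
Formula N wins each soil group but Formula K wins overall — the comparison reverses. Formula N's plots skew toward clay, which has a lower base rate.

Yes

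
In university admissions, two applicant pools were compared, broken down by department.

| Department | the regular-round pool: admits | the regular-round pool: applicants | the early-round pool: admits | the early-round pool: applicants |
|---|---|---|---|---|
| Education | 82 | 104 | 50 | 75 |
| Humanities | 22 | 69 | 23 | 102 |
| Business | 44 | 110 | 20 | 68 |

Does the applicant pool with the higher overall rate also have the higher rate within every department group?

Education: the regular-round pool 82/104 = 78.8%, the early-round pool 50/75 = 66.7% → the regular-round pool
Humanities: the regular-round pool 22/69 = 31.9%, the early-round pool 23/102 = 22.5% → the regular-round pool
Business: the regular-round pool 44/110 = 40.0%, the early-round pool 20/68 = 29.4% → the regular-round pool
Overall: the regular-round pool 148/283 = 52.3%, the early-round pool 93/245 = 38.0% → the regular-round pool
The regular-round pool wins overall and in every department group — no reversal.

Yes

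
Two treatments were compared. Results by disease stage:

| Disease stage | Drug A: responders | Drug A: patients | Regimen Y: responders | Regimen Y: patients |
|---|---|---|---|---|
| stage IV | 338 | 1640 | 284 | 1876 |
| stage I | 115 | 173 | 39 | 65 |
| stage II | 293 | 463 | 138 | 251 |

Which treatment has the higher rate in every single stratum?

Stage IV: Drug A 338/1640 = 20.6%, Regimen Y 284/1876 = 15.1% → Drug A
Stage I: Drug A 115/173 = 66.5%, Regimen Y 39/65 = 60.0% → Drug A
Stage II: Drug A 293/463 = 63.3%, Regimen Y 138/251 = 55.0% → Drug A
Drug A has the higher rate in all 3 groups.

Drug A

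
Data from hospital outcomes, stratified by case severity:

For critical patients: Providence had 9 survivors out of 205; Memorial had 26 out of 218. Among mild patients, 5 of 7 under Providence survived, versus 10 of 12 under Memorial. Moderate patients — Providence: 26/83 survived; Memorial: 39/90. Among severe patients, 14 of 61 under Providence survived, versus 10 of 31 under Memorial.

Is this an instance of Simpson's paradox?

No

Critical: Providence 9/205 = 4.4%, Memorial 26/218 = 11.9% → Memorial
Mild: Providence 5/7 = 71.4%, Memorial 10/12 = 83.3% → Memorial
Moderate: Providence 26/83 = 31.3%, Memorial 39/90 = 43.3% → Memorial
Severe: Providence 14/61 = 23.0%, Memorial 10/31 = 32.3% → Memorial
Overall: Providence 54/356 = 15.2%, Memorial 85/351 = 24.2% → Memorial
Memorial wins overall and in every case group — no reversal.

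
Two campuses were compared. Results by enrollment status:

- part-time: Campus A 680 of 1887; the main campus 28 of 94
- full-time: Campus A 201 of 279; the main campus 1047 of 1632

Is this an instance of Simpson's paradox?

Yes

Part-time: Campus A 680/1887 = 36.0%, the main campus 28/94 = 29.8% → Campus A
Full-time: Campus A 201/279 = 72.0%, the main campus 1047/1632 = 64.2% → Campus A
Overall: Campus A 881/2166 = 40.7%, the main campus 1075/1726 = 62.3% → the main campus
Campus A wins each enrollment group but the main campus wins overall — the comparison reverses. Campus A's students skew toward part-time, which has a lower base rate.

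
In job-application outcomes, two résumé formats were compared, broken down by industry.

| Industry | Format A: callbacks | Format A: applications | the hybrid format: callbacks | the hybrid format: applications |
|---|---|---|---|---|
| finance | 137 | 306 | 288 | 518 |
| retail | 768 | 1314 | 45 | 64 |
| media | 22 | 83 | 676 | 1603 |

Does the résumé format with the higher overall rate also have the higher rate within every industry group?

No

Finance: Format A 137/306 = 44.8%, the hybrid format 288/518 = 55.6% → the hybrid format
Retail: Format A 768/1314 = 58.4%, the hybrid format 45/64 = 70.3% → the hybrid format
Media: Format A 22/83 = 26.5%, the hybrid format 676/1603 = 42.2% → the hybrid format
Overall: Format A 927/1703 = 54.4%, the hybrid format 1009/2185 = 46.2% → Format A
The hybrid format wins each industry group but Format A wins overall — the comparison reverses. The hybrid format's applications skew toward media, which has a lower base rate.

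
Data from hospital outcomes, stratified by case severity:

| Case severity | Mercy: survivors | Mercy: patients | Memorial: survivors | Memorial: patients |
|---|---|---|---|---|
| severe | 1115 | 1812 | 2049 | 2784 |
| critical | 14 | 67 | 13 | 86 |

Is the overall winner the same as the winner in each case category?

No

Severe: Mercy 1115/1812 = 61.5%, Memorial 2049/2784 = 73.6% → Memorial
Critical: Mercy 14/67 = 20.9%, Memorial 13/86 = 15.1% → Mercy
Overall: Mercy 1129/1879 = 60.1%, Memorial 2062/2870 = 71.8% → Memorial
Neither sweeps: Mercy wins 1 of 2 groups, Memorial wins 1. Memorial wins overall but not every group — no Simpson reversal.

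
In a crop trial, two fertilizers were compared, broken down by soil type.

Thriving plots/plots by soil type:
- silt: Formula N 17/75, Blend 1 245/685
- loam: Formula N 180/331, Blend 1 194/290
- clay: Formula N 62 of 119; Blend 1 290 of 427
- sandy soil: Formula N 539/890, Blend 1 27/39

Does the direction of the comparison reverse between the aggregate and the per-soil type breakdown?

Silt: Formula N 17/75 = 22.7%, Blend 1 245/685 = 35.8% → Blend 1
Loam: Formula N 180/331 = 54.4%, Blend 1 194/290 = 66.9% → Blend 1
Clay: Formula N 62/119 = 52.1%, Blend 1 290/427 = 67.9% → Blend 1
Sandy soil: Formula N 539/890 = 60.6%, Blend 1 27/39 = 69.2% → Blend 1
Overall: Formula N 798/1415 = 56.4%, Blend 1 756/1441 = 52.5% → Formula N
Blend 1 wins each soil group but Formula N wins overall — the comparison reverses. Blend 1's plots skew toward silt, which has a lower base rate.

Yes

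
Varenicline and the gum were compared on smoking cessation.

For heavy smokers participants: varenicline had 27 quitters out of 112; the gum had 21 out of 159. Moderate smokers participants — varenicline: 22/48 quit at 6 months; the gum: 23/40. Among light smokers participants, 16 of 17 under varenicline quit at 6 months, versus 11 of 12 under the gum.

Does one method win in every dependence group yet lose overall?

Heavy smokers: varenicline 27/112 = 24.1%, the gum 21/159 = 13.2% → varenicline
Moderate smokers: varenicline 22/48 = 45.8%, the gum 23/40 = 57.5% → the gum
Light smokers: varenicline 16/17 = 94.1%, the gum 11/12 = 91.7% → varenicline
Overall: varenicline 65/177 = 36.7%, the gum 55/211 = 26.1% → varenicline
Neither sweeps: varenicline wins 2 of 3 groups, the gum wins 1. Varenicline wins overall but not every group — no Simpson reversal.

No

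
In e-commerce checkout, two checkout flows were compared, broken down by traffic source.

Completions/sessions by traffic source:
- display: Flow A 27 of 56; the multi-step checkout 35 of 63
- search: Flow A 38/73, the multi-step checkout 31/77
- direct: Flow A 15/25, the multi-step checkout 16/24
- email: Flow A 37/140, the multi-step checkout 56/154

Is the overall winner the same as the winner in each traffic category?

Display: Flow A 27/56 = 48.2%, the multi-step checkout 35/63 = 55.6% → the multi-step checkout
Search: Flow A 38/73 = 52.1%, the multi-step checkout 31/77 = 40.3% → Flow A
Direct: Flow A 15/25 = 60.0%, the multi-step checkout 16/24 = 66.7% → the multi-step checkout
Email: Flow A 37/140 = 26.4%, the multi-step checkout 56/154 = 36.4% → the multi-step checkout
Overall: Flow A 117/294 = 39.8%, the multi-step checkout 138/318 = 43.4% → the multi-step checkout
Neither sweeps: Flow A wins 1 of 4 groups, the multi-step checkout wins 3. The multi-step checkout wins overall but not every group — no Simpson reversal.

No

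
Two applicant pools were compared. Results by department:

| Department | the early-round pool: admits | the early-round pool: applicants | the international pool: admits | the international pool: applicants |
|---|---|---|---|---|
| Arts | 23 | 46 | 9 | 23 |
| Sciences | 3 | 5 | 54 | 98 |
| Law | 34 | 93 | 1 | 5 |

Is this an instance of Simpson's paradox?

Arts: the early-round pool 23/46 = 50.0%, the international pool 9/23 = 39.1% → the early-round pool
Sciences: the early-round pool 3/5 = 60.0%, the international pool 54/98 = 55.1% → the early-round pool
Law: the early-round pool 34/93 = 36.6%, the international pool 1/5 = 20.0% → the early-round pool
Overall: the early-round pool 60/144 = 41.7%, the international pool 64/126 = 50.8% → the international pool
The early-round pool wins each department group but the international pool wins overall — the comparison reverses. The early-round pool's applicants skew toward Law, which has a lower base rate.

Yes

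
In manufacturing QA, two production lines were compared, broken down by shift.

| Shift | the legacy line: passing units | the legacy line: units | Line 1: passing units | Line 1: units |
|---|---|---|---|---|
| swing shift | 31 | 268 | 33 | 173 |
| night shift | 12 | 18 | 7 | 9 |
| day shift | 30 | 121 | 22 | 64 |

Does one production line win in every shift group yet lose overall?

Swing shift: the legacy line 31/268 = 11.6%, Line 1 33/173 = 19.1% → Line 1
Night shift: the legacy line 12/18 = 66.7%, Line 1 7/9 = 77.8% → Line 1
Day shift: the legacy line 30/121 = 24.8%, Line 1 22/64 = 34.4% → Line 1
Overall: the legacy line 73/407 = 17.9%, Line 1 62/246 = 25.2% → Line 1
Line 1 wins overall and in every shift group — no reversal.

No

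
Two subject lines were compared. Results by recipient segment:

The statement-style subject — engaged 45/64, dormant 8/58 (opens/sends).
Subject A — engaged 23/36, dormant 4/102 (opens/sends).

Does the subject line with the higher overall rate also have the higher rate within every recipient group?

Yes

Engaged: the statement-style subject 45/64 = 70.3%, Subject A 23/36 = 63.9% → the statement-style subject
Dormant: the statement-style subject 8/58 = 13.8%, Subject A 4/102 = 3.9% → the statement-style subject
Overall: the statement-style subject 53/122 = 43.4%, Subject A 27/138 = 19.6% → the statement-style subject
The statement-style subject wins overall and in every recipient group — no reversal.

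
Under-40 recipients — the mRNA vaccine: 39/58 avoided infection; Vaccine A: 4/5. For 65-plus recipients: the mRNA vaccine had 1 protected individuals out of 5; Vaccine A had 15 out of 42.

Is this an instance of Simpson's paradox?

Under-40: the mRNA vaccine 39/58 = 67.2%, Vaccine A 4/5 = 80.0% → Vaccine A
65-plus: the mRNA vaccine 1/5 = 20.0%, Vaccine A 15/42 = 35.7% → Vaccine A
Overall: the mRNA vaccine 40/63 = 63.5%, Vaccine A 19/47 = 40.4% → the mRNA vaccine
Vaccine A wins each age group but the mRNA vaccine wins overall — the comparison reverses. Vaccine A's recipients skew toward 65-plus, which has a lower base rate.

Yes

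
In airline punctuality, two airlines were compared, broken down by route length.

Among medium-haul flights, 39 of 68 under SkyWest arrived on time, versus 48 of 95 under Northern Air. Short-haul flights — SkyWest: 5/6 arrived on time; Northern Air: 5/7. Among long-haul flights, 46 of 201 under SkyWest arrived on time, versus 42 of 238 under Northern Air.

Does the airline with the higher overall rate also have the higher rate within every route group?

Yes

Medium-haul: SkyWest 39/68 = 57.4%, Northern Air 48/95 = 50.5% → SkyWest
Short-haul: SkyWest 5/6 = 83.3%, Northern Air 5/7 = 71.4% → SkyWest
Long-haul: SkyWest 46/201 = 22.9%, Northern Air 42/238 = 17.6% → SkyWest
Overall: SkyWest 90/275 = 32.7%, Northern Air 95/340 = 27.9% → SkyWest
SkyWest wins overall and in every route group — no reversal.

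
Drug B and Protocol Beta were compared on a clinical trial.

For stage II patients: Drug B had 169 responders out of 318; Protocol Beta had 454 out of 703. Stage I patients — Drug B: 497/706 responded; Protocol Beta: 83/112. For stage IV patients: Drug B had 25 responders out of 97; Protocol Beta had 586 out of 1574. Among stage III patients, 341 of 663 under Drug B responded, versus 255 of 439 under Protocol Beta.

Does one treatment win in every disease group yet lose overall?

Stage II: Drug B 169/318 = 53.1%, Protocol Beta 454/703 = 64.6% → Protocol Beta
Stage I: Drug B 497/706 = 70.4%, Protocol Beta 83/112 = 74.1% → Protocol Beta
Stage IV: Drug B 25/97 = 25.8%, Protocol Beta 586/1574 = 37.2% → Protocol Beta
Stage III: Drug B 341/663 = 51.4%, Protocol Beta 255/439 = 58.1% → Protocol Beta
Overall: Drug B 1032/1784 = 57.8%, Protocol Beta 1378/2828 = 48.7% → Drug B
Protocol Beta wins each disease group but Drug B wins overall — the comparison reverses. Protocol Beta's patients skew toward stage IV, which has a lower base rate.

Yes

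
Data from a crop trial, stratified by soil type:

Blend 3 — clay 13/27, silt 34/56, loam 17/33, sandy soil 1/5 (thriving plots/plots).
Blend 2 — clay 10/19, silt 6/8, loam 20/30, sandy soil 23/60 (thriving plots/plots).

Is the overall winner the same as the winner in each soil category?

Clay: Blend 3 13/27 = 48.1%, Blend 2 10/19 = 52.6% → Blend 2
Silt: Blend 3 34/56 = 60.7%, Blend 2 6/8 = 75.0% → Blend 2
Loam: Blend 3 17/33 = 51.5%, Blend 2 20/30 = 66.7% → Blend 2
Sandy soil: Blend 3 1/5 = 20.0%, Blend 2 23/60 = 38.3% → Blend 2
Overall: Blend 3 65/121 = 53.7%, Blend 2 59/117 = 50.4% → Blend 3
Blend 2 wins each soil group but Blend 3 wins overall — the comparison reverses. Blend 2's plots skew toward sandy soil, which has a lower base rate.

No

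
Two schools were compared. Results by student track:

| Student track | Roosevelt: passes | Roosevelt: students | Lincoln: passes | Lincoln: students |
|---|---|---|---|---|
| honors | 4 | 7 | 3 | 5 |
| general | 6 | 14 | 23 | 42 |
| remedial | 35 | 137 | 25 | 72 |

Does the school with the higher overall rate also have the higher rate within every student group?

Honors: Roosevelt 4/7 = 57.1%, Lincoln 3/5 = 60.0% → Lincoln
General: Roosevelt 6/14 = 42.9%, Lincoln 23/42 = 54.8% → Lincoln
Remedial: Roosevelt 35/137 = 25.5%, Lincoln 25/72 = 34.7% → Lincoln
Overall: Roosevelt 45/158 = 28.5%, Lincoln 51/119 = 42.9% → Lincoln
Lincoln wins overall and in every student group — no reversal.

Yes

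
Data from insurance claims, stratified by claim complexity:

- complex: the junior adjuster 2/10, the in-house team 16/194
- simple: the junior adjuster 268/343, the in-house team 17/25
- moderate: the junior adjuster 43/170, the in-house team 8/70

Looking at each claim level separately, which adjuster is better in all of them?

Complex: the junior adjuster 2/10 = 20.0%, the in-house team 16/194 = 8.2% → the junior adjuster
Simple: the junior adjuster 268/343 = 78.1%, the in-house team 17/25 = 68.0% → the junior adjuster
Moderate: the junior adjuster 43/170 = 25.3%, the in-house team 8/70 = 11.4% → the junior adjuster
The junior adjuster has the higher rate in all 3 groups.

the junior adjuster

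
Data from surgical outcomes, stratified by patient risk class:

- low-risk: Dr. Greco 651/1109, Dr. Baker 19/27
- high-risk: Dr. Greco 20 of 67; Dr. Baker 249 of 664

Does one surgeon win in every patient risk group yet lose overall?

Yes

Low-risk: Dr. Greco 651/1109 = 58.7%, Dr. Baker 19/27 = 70.4% → Dr. Baker
High-risk: Dr. Greco 20/67 = 29.9%, Dr. Baker 249/664 = 37.5% → Dr. Baker
Overall: Dr. Greco 671/1176 = 57.1%, Dr. Baker 268/691 = 38.8% → Dr. Greco
Dr. Baker wins each patient risk group but Dr. Greco wins overall — the comparison reverses. Dr. Baker's operations skew toward high-risk, which has a lower base rate.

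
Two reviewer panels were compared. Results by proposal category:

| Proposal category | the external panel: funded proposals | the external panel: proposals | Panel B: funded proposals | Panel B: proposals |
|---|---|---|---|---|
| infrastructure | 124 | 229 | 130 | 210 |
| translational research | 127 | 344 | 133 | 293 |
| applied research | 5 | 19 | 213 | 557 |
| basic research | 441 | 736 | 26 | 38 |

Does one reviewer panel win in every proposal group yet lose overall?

Infrastructure: the external panel 124/229 = 54.1%, Panel B 130/210 = 61.9% → Panel B
Translational research: the external panel 127/344 = 36.9%, Panel B 133/293 = 45.4% → Panel B
Applied research: the external panel 5/19 = 26.3%, Panel B 213/557 = 38.2% → Panel B
Basic research: the external panel 441/736 = 59.9%, Panel B 26/38 = 68.4% → Panel B
Overall: the external panel 697/1328 = 52.5%, Panel B 502/1098 = 45.7% → the external panel
Panel B wins each proposal group but the external panel wins overall — the comparison reverses. Panel B's proposals skew toward applied research, which has a lower base rate.

Yes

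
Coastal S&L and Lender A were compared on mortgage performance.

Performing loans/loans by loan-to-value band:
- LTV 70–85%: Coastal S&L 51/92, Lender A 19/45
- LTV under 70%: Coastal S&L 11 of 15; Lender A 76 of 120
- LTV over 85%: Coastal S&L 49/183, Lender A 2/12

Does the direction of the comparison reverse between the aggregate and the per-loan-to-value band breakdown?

Yes

LTV 70–85%: Coastal S&L 51/92 = 55.4%, Lender A 19/45 = 42.2% → Coastal S&L
LTV under 70%: Coastal S&L 11/15 = 73.3%, Lender A 76/120 = 63.3% → Coastal S&L
LTV over 85%: Coastal S&L 49/183 = 26.8%, Lender A 2/12 = 16.7% → Coastal S&L
Overall: Coastal S&L 111/290 = 38.3%, Lender A 97/177 = 54.8% → Lender A
Coastal S&L wins each loan-to-value group but Lender A wins overall — the comparison reverses. Coastal S&L's loans skew toward LTV over 85%, which has a lower base rate.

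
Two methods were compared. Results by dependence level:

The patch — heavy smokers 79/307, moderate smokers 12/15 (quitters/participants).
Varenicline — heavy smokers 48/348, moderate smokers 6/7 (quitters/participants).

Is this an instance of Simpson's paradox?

No

Heavy smokers: the patch 79/307 = 25.7%, varenicline 48/348 = 13.8% → the patch
Moderate smokers: the patch 12/15 = 80.0%, varenicline 6/7 = 85.7% → varenicline
Overall: the patch 91/322 = 28.3%, varenicline 54/355 = 15.2% → the patch
Neither sweeps: the patch wins 1 of 2 groups, varenicline wins 1. The patch wins overall but not every group — no Simpson reversal.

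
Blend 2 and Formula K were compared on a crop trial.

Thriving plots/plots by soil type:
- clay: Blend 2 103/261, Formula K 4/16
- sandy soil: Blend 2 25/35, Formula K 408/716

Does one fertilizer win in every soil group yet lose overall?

Yes

Clay: Blend 2 103/261 = 39.5%, Formula K 4/16 = 25.0% → Blend 2
Sandy soil: Blend 2 25/35 = 71.4%, Formula K 408/716 = 57.0% → Blend 2
Overall: Blend 2 128/296 = 43.2%, Formula K 412/732 = 56.3% → Formula K
Blend 2 wins each soil group but Formula K wins overall — the comparison reverses. Blend 2's plots skew toward clay, which has a lower base rate.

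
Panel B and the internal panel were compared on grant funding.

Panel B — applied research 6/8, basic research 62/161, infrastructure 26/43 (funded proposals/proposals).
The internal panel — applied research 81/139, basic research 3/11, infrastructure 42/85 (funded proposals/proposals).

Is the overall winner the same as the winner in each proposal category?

Applied research: Panel B 6/8 = 75.0%, the internal panel 81/139 = 58.3% → Panel B
Basic research: Panel B 62/161 = 38.5%, the internal panel 3/11 = 27.3% → Panel B
Infrastructure: Panel B 26/43 = 60.5%, the internal panel 42/85 = 49.4% → Panel B
Overall: Panel B 94/212 = 44.3%, the internal panel 126/235 = 53.6% → the internal panel
Panel B wins each proposal group but the internal panel wins overall — the comparison reverses. Panel B's proposals skew toward basic research, which has a lower base rate.

No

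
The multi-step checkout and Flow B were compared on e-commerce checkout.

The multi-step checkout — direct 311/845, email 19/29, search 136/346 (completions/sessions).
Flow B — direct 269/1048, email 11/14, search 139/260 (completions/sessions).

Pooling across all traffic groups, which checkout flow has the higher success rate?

the multi-step checkout

Direct: the multi-step checkout 311/845 = 36.8%, Flow B 269/1048 = 25.7% → the multi-step checkout
Email: the multi-step checkout 19/29 = 65.5%, Flow B 11/14 = 78.6% → Flow B
Search: the multi-step checkout 136/346 = 39.3%, Flow B 139/260 = 53.5% → Flow B
Overall: the multi-step checkout 466/1220 = 38.2%, Flow B 419/1322 = 31.7% → the multi-step checkout
(Neither sweeps every traffic group, but the multi-step checkout has the higher pooled rate.)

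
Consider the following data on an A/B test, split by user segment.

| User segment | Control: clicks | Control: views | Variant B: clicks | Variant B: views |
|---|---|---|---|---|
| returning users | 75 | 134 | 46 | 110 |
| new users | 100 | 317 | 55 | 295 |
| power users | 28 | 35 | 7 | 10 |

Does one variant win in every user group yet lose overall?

No

Returning users: Control 75/134 = 56.0%, Variant B 46/110 = 41.8% → Control
New users: Control 100/317 = 31.5%, Variant B 55/295 = 18.6% → Control
Power users: Control 28/35 = 80.0%, Variant B 7/10 = 70.0% → Control
Overall: Control 203/486 = 41.8%, Variant B 108/415 = 26.0% → Control
Control wins overall and in every user group — no reversal.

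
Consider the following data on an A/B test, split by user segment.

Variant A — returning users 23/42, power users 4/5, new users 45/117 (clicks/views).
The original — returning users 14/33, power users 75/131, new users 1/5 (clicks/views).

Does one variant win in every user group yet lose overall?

Yes

Returning users: Variant A 23/42 = 54.8%, the original 14/33 = 42.4% → Variant A
Power users: Variant A 4/5 = 80.0%, the original 75/131 = 57.3% → Variant A
New users: Variant A 45/117 = 38.5%, the original 1/5 = 20.0% → Variant A
Overall: Variant A 72/164 = 43.9%, the original 90/169 = 53.3% → the original
Variant A wins each user group but the original wins overall — the comparison reverses. Variant A's views skew toward new users, which has a lower base rate.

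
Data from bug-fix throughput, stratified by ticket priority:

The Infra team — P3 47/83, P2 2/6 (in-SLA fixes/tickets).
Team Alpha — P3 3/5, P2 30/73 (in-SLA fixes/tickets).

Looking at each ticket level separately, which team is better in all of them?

Team Alpha

P3: the Infra team 47/83 = 56.6%, Team Alpha 3/5 = 60.0% → Team Alpha
P2: the Infra team 2/6 = 33.3%, Team Alpha 30/73 = 41.1% → Team Alpha
Team Alpha has the higher rate in both groups.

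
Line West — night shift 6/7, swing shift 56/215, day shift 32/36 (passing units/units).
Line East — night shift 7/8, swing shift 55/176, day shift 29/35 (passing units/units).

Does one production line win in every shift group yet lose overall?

Night shift: Line West 6/7 = 85.7%, Line East 7/8 = 87.5% → Line East
Swing shift: Line West 56/215 = 26.0%, Line East 55/176 = 31.2% → Line East
Day shift: Line West 32/36 = 88.9%, Line East 29/35 = 82.9% → Line West
Overall: Line West 94/258 = 36.4%, Line East 91/219 = 41.6% → Line East
Neither sweeps: Line West wins 1 of 3 groups, Line East wins 2. Line East wins overall but not every group — no Simpson reversal.

No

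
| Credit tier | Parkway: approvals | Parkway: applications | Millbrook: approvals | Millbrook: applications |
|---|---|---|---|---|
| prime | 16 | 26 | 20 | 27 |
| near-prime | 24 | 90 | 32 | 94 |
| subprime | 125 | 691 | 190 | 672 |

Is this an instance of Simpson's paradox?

No

Prime: Parkway 16/26 = 61.5%, Millbrook 20/27 = 74.1% → Millbrook
Near-prime: Parkway 24/90 = 26.7%, Millbrook 32/94 = 34.0% → Millbrook
Subprime: Parkway 125/691 = 18.1%, Millbrook 190/672 = 28.3% → Millbrook
Overall: Parkway 165/807 = 20.4%, Millbrook 242/793 = 30.5% → Millbrook
Millbrook wins overall and in every credit group — no reversal.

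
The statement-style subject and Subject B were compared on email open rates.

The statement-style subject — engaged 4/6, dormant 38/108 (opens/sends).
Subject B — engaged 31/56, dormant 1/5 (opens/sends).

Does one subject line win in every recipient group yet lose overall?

Engaged: the statement-style subject 4/6 = 66.7%, Subject B 31/56 = 55.4% → the statement-style subject
Dormant: the statement-style subject 38/108 = 35.2%, Subject B 1/5 = 20.0% → the statement-style subject
Overall: the statement-style subject 42/114 = 36.8%, Subject B 32/61 = 52.5% → Subject B
The statement-style subject wins each recipient group but Subject B wins overall — the comparison reverses. The statement-style subject's sends skew toward dormant, which has a lower base rate.

Yes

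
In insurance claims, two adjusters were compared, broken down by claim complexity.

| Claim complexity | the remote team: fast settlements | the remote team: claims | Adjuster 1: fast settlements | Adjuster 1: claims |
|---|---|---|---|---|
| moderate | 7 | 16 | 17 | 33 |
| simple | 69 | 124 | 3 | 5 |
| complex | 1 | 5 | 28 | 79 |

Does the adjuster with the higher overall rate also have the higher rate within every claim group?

No

Moderate: the remote team 7/16 = 43.8%, Adjuster 1 17/33 = 51.5% → Adjuster 1
Simple: the remote team 69/124 = 55.6%, Adjuster 1 3/5 = 60.0% → Adjuster 1
Complex: the remote team 1/5 = 20.0%, Adjuster 1 28/79 = 35.4% → Adjuster 1
Overall: the remote team 77/145 = 53.1%, Adjuster 1 48/117 = 41.0% → the remote team
Adjuster 1 wins each claim group but the remote team wins overall — the comparison reverses. Adjuster 1's claims skew toward complex, which has a lower base rate.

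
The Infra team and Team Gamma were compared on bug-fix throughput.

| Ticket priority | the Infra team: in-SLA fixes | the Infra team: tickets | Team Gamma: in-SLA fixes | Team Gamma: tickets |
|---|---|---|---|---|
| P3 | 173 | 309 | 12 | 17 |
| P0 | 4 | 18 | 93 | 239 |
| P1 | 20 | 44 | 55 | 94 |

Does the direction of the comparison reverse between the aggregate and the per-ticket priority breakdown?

Yes

P3: the Infra team 173/309 = 56.0%, Team Gamma 12/17 = 70.6% → Team Gamma
P0: the Infra team 4/18 = 22.2%, Team Gamma 93/239 = 38.9% → Team Gamma
P1: the Infra team 20/44 = 45.5%, Team Gamma 55/94 = 58.5% → Team Gamma
Overall: the Infra team 197/371 = 53.1%, Team Gamma 160/350 = 45.7% → the Infra team
Team Gamma wins each ticket group but the Infra team wins overall — the comparison reverses. Team Gamma's tickets skew toward P0, which has a lower base rate.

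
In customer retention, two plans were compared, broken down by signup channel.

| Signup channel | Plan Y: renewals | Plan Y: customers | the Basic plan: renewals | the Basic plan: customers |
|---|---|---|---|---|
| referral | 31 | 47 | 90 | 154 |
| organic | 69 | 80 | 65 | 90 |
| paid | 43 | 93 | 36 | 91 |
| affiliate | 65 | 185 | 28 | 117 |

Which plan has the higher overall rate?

Referral: Plan Y 31/47 = 66.0%, the Basic plan 90/154 = 58.4% → Plan Y
Organic: Plan Y 69/80 = 86.2%, the Basic plan 65/90 = 72.2% → Plan Y
Paid: Plan Y 43/93 = 46.2%, the Basic plan 36/91 = 39.6% → Plan Y
Affiliate: Plan Y 65/185 = 35.1%, the Basic plan 28/117 = 23.9% → Plan Y
Overall: Plan Y 208/405 = 51.4%, the Basic plan 219/452 = 48.5% → Plan Y

Plan Y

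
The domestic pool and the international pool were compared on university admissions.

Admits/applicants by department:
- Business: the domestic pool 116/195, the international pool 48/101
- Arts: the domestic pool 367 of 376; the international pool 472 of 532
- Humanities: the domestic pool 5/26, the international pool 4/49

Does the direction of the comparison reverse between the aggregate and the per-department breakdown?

Business: the domestic pool 116/195 = 59.5%, the international pool 48/101 = 47.5% → the domestic pool
Arts: the domestic pool 367/376 = 97.6%, the international pool 472/532 = 88.7% → the domestic pool
Humanities: the domestic pool 5/26 = 19.2%, the international pool 4/49 = 8.2% → the domestic pool
Overall: the domestic pool 488/597 = 81.7%, the international pool 524/682 = 76.8% → the domestic pool
The domestic pool wins overall and in every department group — no reversal.

No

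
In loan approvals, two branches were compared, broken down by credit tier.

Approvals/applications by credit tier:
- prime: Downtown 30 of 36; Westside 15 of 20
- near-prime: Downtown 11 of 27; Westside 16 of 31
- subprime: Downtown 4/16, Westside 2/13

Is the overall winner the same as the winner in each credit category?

No

Prime: Downtown 30/36 = 83.3%, Westside 15/20 = 75.0% → Downtown
Near-prime: Downtown 11/27 = 40.7%, Westside 16/31 = 51.6% → Westside
Subprime: Downtown 4/16 = 25.0%, Westside 2/13 = 15.4% → Downtown
Overall: Downtown 45/79 = 57.0%, Westside 33/64 = 51.6% → Downtown
Neither sweeps: Downtown wins 2 of 3 groups, Westside wins 1. Downtown wins overall but not every group — no Simpson reversal.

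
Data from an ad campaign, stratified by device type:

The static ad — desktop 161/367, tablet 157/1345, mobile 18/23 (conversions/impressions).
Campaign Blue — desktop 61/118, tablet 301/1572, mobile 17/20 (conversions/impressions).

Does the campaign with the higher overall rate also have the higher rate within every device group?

Desktop: the static ad 161/367 = 43.9%, Campaign Blue 61/118 = 51.7% → Campaign Blue
Tablet: the static ad 157/1345 = 11.7%, Campaign Blue 301/1572 = 19.1% → Campaign Blue
Mobile: the static ad 18/23 = 78.3%, Campaign Blue 17/20 = 85.0% → Campaign Blue
Overall: the static ad 336/1735 = 19.4%, Campaign Blue 379/1710 = 22.2% → Campaign Blue
Campaign Blue wins overall and in every device group — no reversal.

Yes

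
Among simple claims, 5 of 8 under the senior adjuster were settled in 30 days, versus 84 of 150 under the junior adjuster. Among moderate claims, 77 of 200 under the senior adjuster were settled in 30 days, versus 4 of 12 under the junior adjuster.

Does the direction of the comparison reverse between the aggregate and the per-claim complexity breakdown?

Simple: the senior adjuster 5/8 = 62.5%, the junior adjuster 84/150 = 56.0% → the senior adjuster
Moderate: the senior adjuster 77/200 = 38.5%, the junior adjuster 4/12 = 33.3% → the senior adjuster
Overall: the senior adjuster 82/208 = 39.4%, the junior adjuster 88/162 = 54.3% → the junior adjuster
The senior adjuster wins each claim group but the junior adjuster wins overall — the comparison reverses. The senior adjuster's claims skew toward moderate, which has a lower base rate.

Yes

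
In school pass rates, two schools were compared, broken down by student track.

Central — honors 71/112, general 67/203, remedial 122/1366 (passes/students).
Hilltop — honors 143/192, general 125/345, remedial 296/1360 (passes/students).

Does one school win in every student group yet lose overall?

Honors: Central 71/112 = 63.4%, Hilltop 143/192 = 74.5% → Hilltop
General: Central 67/203 = 33.0%, Hilltop 125/345 = 36.2% → Hilltop
Remedial: Central 122/1366 = 8.9%, Hilltop 296/1360 = 21.8% → Hilltop
Overall: Central 260/1681 = 15.5%, Hilltop 564/1897 = 29.7% → Hilltop
Hilltop wins overall and in every student group — no reversal.

No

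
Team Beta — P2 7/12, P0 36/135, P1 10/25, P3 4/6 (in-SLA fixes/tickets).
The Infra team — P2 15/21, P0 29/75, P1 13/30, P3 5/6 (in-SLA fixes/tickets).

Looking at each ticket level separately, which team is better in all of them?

the Infra team

P2: Team Beta 7/12 = 58.3%, the Infra team 15/21 = 71.4% → the Infra team
P0: Team Beta 36/135 = 26.7%, the Infra team 29/75 = 38.7% → the Infra team
P1: Team Beta 10/25 = 40.0%, the Infra team 13/30 = 43.3% → the Infra team
P3: Team Beta 4/6 = 66.7%, the Infra team 5/6 = 83.3% → the Infra team
The Infra team has the higher rate in all 4 groups.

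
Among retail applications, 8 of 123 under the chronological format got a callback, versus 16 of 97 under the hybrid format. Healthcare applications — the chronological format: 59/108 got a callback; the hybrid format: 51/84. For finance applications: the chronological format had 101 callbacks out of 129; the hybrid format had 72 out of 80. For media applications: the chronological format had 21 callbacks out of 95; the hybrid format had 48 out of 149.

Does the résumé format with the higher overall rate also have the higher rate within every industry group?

Retail: the chronological format 8/123 = 6.5%, the hybrid format 16/97 = 16.5% → the hybrid format
Healthcare: the chronological format 59/108 = 54.6%, the hybrid format 51/84 = 60.7% → the hybrid format
Finance: the chronological format 101/129 = 78.3%, the hybrid format 72/80 = 90.0% → the hybrid format
Media: the chronological format 21/95 = 22.1%, the hybrid format 48/149 = 32.2% → the hybrid format
Overall: the chronological format 189/455 = 41.5%, the hybrid format 187/410 = 45.6% → the hybrid format
The hybrid format wins overall and in every industry group — no reversal.

Yes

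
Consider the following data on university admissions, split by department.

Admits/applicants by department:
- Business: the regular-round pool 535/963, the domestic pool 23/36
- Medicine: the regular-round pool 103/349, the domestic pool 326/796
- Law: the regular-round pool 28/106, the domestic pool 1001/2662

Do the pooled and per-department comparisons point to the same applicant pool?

No

Business: the regular-round pool 535/963 = 55.6%, the domestic pool 23/36 = 63.9% → the domestic pool
Medicine: the regular-round pool 103/349 = 29.5%, the domestic pool 326/796 = 41.0% → the domestic pool
Law: the regular-round pool 28/106 = 26.4%, the domestic pool 1001/2662 = 37.6% → the domestic pool
Overall: the regular-round pool 666/1418 = 47.0%, the domestic pool 1350/3494 = 38.6% → the regular-round pool
The domestic pool wins each department group but the regular-round pool wins overall — the comparison reverses. The domestic pool's applicants skew toward Law, which has a lower base rate.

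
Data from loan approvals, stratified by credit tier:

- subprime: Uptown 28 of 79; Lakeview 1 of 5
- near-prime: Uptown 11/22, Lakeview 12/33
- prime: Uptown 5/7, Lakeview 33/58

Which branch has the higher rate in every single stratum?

Uptown

Subprime: Uptown 28/79 = 35.4%, Lakeview 1/5 = 20.0% → Uptown
Near-prime: Uptown 11/22 = 50.0%, Lakeview 12/33 = 36.4% → Uptown
Prime: Uptown 5/7 = 71.4%, Lakeview 33/58 = 56.9% → Uptown
Uptown has the higher rate in all 3 groups.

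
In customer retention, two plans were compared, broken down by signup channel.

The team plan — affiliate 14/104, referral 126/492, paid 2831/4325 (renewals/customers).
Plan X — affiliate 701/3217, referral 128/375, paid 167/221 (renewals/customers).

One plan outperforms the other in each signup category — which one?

Plan X

Affiliate: the team plan 14/104 = 13.5%, Plan X 701/3217 = 21.8% → Plan X
Referral: the team plan 126/492 = 25.6%, Plan X 128/375 = 34.1% → Plan X
Paid: the team plan 2831/4325 = 65.5%, Plan X 167/221 = 75.6% → Plan X
Plan X has the higher rate in all 3 groups.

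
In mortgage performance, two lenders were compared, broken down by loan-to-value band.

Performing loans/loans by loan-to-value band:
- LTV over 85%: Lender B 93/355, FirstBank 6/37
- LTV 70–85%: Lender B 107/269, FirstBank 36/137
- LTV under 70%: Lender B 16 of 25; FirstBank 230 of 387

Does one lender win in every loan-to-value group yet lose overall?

Yes

LTV over 85%: Lender B 93/355 = 26.2%, FirstBank 6/37 = 16.2% → Lender B
LTV 70–85%: Lender B 107/269 = 39.8%, FirstBank 36/137 = 26.3% → Lender B
LTV under 70%: Lender B 16/25 = 64.0%, FirstBank 230/387 = 59.4% → Lender B
Overall: Lender B 216/649 = 33.3%, FirstBank 272/561 = 48.5% → FirstBank
Lender B wins each loan-to-value group but FirstBank wins overall — the comparison reverses. Lender B's loans skew toward LTV over 85%, which has a lower base rate.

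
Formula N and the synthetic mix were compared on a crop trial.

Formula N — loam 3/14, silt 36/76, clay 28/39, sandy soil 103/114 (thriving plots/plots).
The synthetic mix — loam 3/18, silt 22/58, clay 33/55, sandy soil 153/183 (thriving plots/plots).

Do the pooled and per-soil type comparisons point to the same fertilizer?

Loam: Formula N 3/14 = 21.4%, the synthetic mix 3/18 = 16.7% → Formula N
Silt: Formula N 36/76 = 47.4%, the synthetic mix 22/58 = 37.9% → Formula N
Clay: Formula N 28/39 = 71.8%, the synthetic mix 33/55 = 60.0% → Formula N
Sandy soil: Formula N 103/114 = 90.4%, the synthetic mix 153/183 = 83.6% → Formula N
Overall: Formula N 170/243 = 70.0%, the synthetic mix 211/314 = 67.2% → Formula N
Formula N wins overall and in every soil group — no reversal.

Yes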